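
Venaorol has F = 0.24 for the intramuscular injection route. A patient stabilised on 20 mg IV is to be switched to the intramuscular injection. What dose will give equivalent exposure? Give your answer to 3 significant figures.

For equal systemic exposure: F × D_ev = D_iv
D_ev = D_iv / F = 20 / 0.24 = 83.3333 mg

D_intramuscular = 83.3 mg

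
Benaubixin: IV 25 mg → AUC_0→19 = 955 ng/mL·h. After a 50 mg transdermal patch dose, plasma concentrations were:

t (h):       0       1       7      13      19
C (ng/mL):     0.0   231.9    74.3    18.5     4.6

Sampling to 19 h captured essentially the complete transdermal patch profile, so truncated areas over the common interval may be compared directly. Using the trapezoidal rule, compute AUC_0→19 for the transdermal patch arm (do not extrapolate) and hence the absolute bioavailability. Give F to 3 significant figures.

Trapezoidal AUC_0→19 (transdermal patch):
  [0→1]: (0.0+231.9)/2 × 1 = 115.95
  [1→7]: (231.9+74.3)/2 × 6 = 918.6
  [7→13]: (74.3+18.5)/2 × 6 = 278.4
  [13→19]: (18.5+4.6)/2 × 6 = 69.3
  Sum = 1382.25 ng/mL·h
F = (AUC_ev/D_ev)/(AUC_iv/D_iv) = (1382.25/50)/(955/25) = 27.645/38.2 = 0.7237

F = 0.724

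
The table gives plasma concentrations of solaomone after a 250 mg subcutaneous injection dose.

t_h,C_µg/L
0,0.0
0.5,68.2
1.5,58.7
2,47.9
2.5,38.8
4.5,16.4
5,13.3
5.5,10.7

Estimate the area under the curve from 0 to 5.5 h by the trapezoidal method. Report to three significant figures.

AUC = 197 µg/L·h

Trapezoidal AUC_0→5.5:
  [0→0.5]: (0.0+68.2)/2 × 0.5 = 17.05
  [0.5→1.5]: (68.2+58.7)/2 × 1 = 63.45
  [1.5→2]: (58.7+47.9)/2 × 0.5 = 26.65
  [2→2.5]: (47.9+38.8)/2 × 0.5 = 21.675
  [2.5→4.5]: (38.8+16.4)/2 × 2 = 55.2
  [4.5→5]: (16.4+13.3)/2 × 0.5 = 7.425
  [5→5.5]: (13.3+10.7)/2 × 0.5 = 6.0
  Sum = 197.45 µg/L·h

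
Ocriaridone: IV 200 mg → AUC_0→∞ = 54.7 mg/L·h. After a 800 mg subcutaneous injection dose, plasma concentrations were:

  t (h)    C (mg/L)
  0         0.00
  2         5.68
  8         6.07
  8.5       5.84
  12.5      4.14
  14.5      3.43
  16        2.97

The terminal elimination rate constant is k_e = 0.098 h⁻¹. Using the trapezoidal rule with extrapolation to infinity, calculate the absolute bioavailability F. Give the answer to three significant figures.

Trapezoidal AUC_0→16 (subcutaneous injection):
  [0→2]: (0.00+5.68)/2 × 2 = 5.68
  [2→8]: (5.68+6.07)/2 × 6 = 35.25
  [8→8.5]: (6.07+5.84)/2 × 0.5 = 2.9775
  [8.5→12.5]: (5.84+4.14)/2 × 4 = 19.96
  [12.5→14.5]: (4.14+3.43)/2 × 2 = 7.57
  [14.5→16]: (3.43+2.97)/2 × 1.5 = 4.8
  Sum = 76.2375 mg/L·h
Tail: C_last/k_e = 2.97/0.098 = 30.306
AUC_0→∞ (subcutaneous injection) = 76.2375 + 30.306 = 106.5435 mg/L·h
F = (AUC_ev/D_ev)/(AUC_iv/D_iv) = (106.5435/800)/(54.7/200) = 0.133179/0.2735 = 0.4869

F = 0.487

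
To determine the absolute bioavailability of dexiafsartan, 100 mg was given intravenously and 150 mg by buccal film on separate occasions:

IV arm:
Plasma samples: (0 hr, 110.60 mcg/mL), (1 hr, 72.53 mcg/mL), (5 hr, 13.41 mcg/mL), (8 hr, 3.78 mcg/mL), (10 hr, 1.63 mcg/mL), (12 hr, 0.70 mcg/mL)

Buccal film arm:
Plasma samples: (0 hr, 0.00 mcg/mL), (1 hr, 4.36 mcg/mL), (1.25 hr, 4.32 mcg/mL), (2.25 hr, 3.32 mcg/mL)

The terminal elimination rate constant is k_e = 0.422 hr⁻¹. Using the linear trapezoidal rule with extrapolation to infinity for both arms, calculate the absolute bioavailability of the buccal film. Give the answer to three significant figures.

Trapezoidal AUC_0→12 (IV):
  [0→1]: (110.60+72.53)/2 × 1 = 91.565
  [1→5]: (72.53+13.41)/2 × 4 = 171.88
  [5→8]: (13.41+3.78)/2 × 3 = 25.785
  [8→10]: (3.78+1.63)/2 × 2 = 5.41
  [10→12]: (1.63+0.70)/2 × 2 = 2.33
  Sum = 296.97 mcg/mL·hr
IV tail: 0.70/0.422 = 1.659; AUC_iv,0→∞ = 296.97 + 1.659 = 298.629 mcg/mL·hr
Trapezoidal AUC_0→2.25 (buccal film):
  [0→1]: (0.00+4.36)/2 × 1 = 2.18
  [1→1.25]: (4.36+4.32)/2 × 0.25 = 1.085
  [1.25→2.25]: (4.32+3.32)/2 × 1 = 3.82
  Sum = 7.085 mcg/mL·hr
buccal film tail: 3.32/0.422 = 7.867; AUC_ev,0→∞ = 7.085 + 7.867 = 14.952 mcg/mL·hr
F = (AUC_ev/D_ev)/(AUC_iv/D_iv) = (14.952/150)/(298.629/100) = 0.09968/2.98629 = 0.0334

F = 0.0334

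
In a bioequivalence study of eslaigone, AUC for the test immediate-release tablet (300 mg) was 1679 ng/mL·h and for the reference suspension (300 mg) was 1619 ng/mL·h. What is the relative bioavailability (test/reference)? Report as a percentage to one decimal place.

F_rel = 103.7%

F_rel = (AUC_test/D_test) / (AUC_ref/D_ref)
      = (1679/300) / (1619/300)
      = 5.59667 / 5.39667 = 1.0371 = 103.71%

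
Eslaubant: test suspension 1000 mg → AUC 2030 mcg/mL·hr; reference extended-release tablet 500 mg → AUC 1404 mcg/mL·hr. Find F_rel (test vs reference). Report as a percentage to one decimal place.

F_rel = 72.3%

F_rel = (AUC_test/D_test) / (AUC_ref/D_ref)
      = (2030/1000) / (1404/500)
      = 2.03 / 2.808 = 0.7229 = 72.29%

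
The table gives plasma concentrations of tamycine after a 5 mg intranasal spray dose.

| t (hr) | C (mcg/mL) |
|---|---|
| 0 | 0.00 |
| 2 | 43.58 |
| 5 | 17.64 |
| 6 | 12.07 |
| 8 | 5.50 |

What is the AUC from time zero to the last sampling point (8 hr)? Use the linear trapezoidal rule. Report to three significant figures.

AUC = 168 mcg/mL·hr

Trapezoidal AUC_0→8:
  [0→2]: (0.00+43.58)/2 × 2 = 43.58
  [2→5]: (43.58+17.64)/2 × 3 = 91.83
  [5→6]: (17.64+12.07)/2 × 1 = 14.855
  [6→8]: (12.07+5.50)/2 × 2 = 17.57
  Sum = 167.835 mcg/mL·hr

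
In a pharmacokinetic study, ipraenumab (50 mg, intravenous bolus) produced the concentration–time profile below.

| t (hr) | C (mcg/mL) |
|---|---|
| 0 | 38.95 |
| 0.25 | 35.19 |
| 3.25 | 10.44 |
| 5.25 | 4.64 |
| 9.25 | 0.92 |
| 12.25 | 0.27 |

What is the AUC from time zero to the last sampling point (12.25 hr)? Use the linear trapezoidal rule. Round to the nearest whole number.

Trapezoidal AUC_0→12.25:
  [0→0.25]: (38.95+35.19)/2 × 0.25 = 9.2675
  [0.25→3.25]: (35.19+10.44)/2 × 3 = 68.445
  [3.25→5.25]: (10.44+4.64)/2 × 2 = 15.08
  [5.25→9.25]: (4.64+0.92)/2 × 4 = 11.12
  [9.25→12.25]: (0.92+0.27)/2 × 3 = 1.785
  Sum = 105.6975 mcg/mL·hr

AUC = 106 mcg/mL·hr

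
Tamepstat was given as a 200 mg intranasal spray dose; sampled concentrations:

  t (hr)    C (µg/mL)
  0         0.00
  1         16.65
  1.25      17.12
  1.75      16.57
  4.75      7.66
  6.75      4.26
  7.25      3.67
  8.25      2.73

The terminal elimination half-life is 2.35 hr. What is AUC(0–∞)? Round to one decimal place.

Trapezoidal AUC_0→8.25:
  [0→1]: (0.00+16.65)/2 × 1 = 8.325
  [1→1.25]: (16.65+17.12)/2 × 0.25 = 4.22125
  [1.25→1.75]: (17.12+16.57)/2 × 0.5 = 8.4225
  [1.75→4.75]: (16.57+7.66)/2 × 3 = 36.345
  [4.75→6.75]: (7.66+4.26)/2 × 2 = 11.92
  [6.75→7.25]: (4.26+3.67)/2 × 0.5 = 1.9825
  [7.25→8.25]: (3.67+2.73)/2 × 1 = 3.2
  Sum = 74.41625 µg/mL·hr
k_e = ln2 / t½ = 0.693147 / 2.35 = 0.2950 hr^-1
Extrapolated tail: C_last / k_e = 2.73 / 0.295 = 9.254
AUC_0→∞ = 74.41625 + 9.254 = 83.67025 µg/mL·hr

AUC = 83.7 µg/mL·hr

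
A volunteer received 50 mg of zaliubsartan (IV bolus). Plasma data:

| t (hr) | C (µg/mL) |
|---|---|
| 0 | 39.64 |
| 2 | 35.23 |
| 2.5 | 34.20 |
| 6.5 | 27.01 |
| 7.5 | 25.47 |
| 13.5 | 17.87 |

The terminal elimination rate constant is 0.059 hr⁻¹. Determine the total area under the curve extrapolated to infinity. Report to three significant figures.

Trapezoidal AUC_0→13.5:
  [0→2]: (39.64+35.23)/2 × 2 = 74.87
  [2→2.5]: (35.23+34.20)/2 × 0.5 = 17.3575
  [2.5→6.5]: (34.20+27.01)/2 × 4 = 122.42
  [6.5→7.5]: (27.01+25.47)/2 × 1 = 26.24
  [7.5→13.5]: (25.47+17.87)/2 × 6 = 130.02
  Sum = 370.9075 µg/mL·hr
Extrapolated tail: C_last / k_e = 17.87 / 0.059 = 302.881
AUC_0→∞ = 370.9075 + 302.881 = 673.7885 µg/mL·hr

AUC = 674 µg/mL·hr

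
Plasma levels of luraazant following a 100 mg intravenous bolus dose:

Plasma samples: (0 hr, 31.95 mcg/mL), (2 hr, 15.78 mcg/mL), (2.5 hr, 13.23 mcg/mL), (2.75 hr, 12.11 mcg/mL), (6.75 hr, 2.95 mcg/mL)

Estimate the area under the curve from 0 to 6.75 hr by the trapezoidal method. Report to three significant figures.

AUC = 88.3 mcg/mL·hr

Trapezoidal AUC_0→6.75:
  [0→2]: (31.95+15.78)/2 × 2 = 47.73
  [2→2.5]: (15.78+13.23)/2 × 0.5 = 7.2525
  [2.5→2.75]: (13.23+12.11)/2 × 0.25 = 3.1675
  [2.75→6.75]: (12.11+2.95)/2 × 4 = 30.12
  Sum = 88.27 mcg/mL·hr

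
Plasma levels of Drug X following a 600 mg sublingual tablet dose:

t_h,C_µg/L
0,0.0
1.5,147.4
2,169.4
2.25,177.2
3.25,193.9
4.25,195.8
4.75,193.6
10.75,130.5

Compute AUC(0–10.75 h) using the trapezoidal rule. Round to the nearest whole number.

Trapezoidal AUC_0→10.75:
  [0→1.5]: (0.0+147.4)/2 × 1.5 = 110.55
  [1.5→2]: (147.4+169.4)/2 × 0.5 = 79.2
  [2→2.25]: (169.4+177.2)/2 × 0.25 = 43.325
  [2.25→3.25]: (177.2+193.9)/2 × 1 = 185.55
  [3.25→4.25]: (193.9+195.8)/2 × 1 = 194.85
  [4.25→4.75]: (195.8+193.6)/2 × 0.5 = 97.35
  [4.75→10.75]: (193.6+130.5)/2 × 6 = 972.3
  Sum = 1683.125 µg/L·h

AUC = 1683 µg/L·h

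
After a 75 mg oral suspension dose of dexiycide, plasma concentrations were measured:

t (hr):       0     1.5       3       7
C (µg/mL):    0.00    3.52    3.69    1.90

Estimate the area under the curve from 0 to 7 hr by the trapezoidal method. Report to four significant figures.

Trapezoidal AUC_0→7:
  [0→1.5]: (0.00+3.52)/2 × 1.5 = 2.64
  [1.5→3]: (3.52+3.69)/2 × 1.5 = 5.4075
  [3→7]: (3.69+1.90)/2 × 4 = 11.18
  Sum = 19.2275 µg/mL·hr

AUC = 19.23 µg/mL·hr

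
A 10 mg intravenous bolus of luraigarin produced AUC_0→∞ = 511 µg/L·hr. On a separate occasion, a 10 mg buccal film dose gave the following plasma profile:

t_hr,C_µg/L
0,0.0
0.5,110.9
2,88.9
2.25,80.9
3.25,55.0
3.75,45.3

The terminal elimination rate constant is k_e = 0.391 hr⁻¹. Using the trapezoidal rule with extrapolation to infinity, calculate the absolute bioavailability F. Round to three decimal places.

F = 0.798

Trapezoidal AUC_0→3.75 (buccal film):
  [0→0.5]: (0.0+110.9)/2 × 0.5 = 27.725
  [0.5→2]: (110.9+88.9)/2 × 1.5 = 149.85
  [2→2.25]: (88.9+80.9)/2 × 0.25 = 21.225
  [2.25→3.25]: (80.9+55.0)/2 × 1 = 67.95
  [3.25→3.75]: (55.0+45.3)/2 × 0.5 = 25.075
  Sum = 291.825 µg/L·hr
Tail: C_last/k_e = 45.3/0.391 = 115.857
AUC_0→∞ (buccal film) = 291.825 + 115.857 = 407.682 µg/L·hr
F = (AUC_ev/D_ev)/(AUC_iv/D_iv) = (407.682/10)/(511/10) = 40.7682/51.1 = 0.7978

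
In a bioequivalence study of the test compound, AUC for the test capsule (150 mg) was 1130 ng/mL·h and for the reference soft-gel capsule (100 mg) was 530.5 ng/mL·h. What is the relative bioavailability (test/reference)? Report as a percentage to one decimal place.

F_rel = (AUC_test/D_test) / (AUC_ref/D_ref)
      = (1130/150) / (530.5/100)
      = 7.53333 / 5.305 = 1.4200 = 142.00%

F_rel = 142.0%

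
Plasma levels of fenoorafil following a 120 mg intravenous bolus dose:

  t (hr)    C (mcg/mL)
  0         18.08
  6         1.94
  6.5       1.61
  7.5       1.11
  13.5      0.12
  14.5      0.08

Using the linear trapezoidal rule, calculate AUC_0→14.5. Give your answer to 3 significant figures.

Trapezoidal AUC_0→14.5:
  [0→6]: (18.08+1.94)/2 × 6 = 60.06
  [6→6.5]: (1.94+1.61)/2 × 0.5 = 0.8875
  [6.5→7.5]: (1.61+1.11)/2 × 1 = 1.36
  [7.5→13.5]: (1.11+0.12)/2 × 6 = 3.69
  [13.5→14.5]: (0.12+0.08)/2 × 1 = 0.1
  Sum = 66.0975 mcg/mL·hr

AUC = 66.1 mcg/mL·hr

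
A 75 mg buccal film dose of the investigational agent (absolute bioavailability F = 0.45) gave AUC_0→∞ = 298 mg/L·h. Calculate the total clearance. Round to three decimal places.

CL = 0.113 L/h

CL = F × Dose / AUC_0→∞
   = 0.45 × 75 / 298 = 0.113255 L/h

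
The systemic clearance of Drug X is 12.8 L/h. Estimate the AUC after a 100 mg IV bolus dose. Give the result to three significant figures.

AUC_0→∞ = Dose_iv / CL
        = 100 / 12.8 = 7.8125 mg/L·h

AUC = 7.81 mg/L·h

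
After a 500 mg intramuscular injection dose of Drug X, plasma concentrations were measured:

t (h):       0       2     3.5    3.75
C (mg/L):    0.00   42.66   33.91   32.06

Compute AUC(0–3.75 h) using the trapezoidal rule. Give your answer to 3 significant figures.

Trapezoidal AUC_0→3.75:
  [0→2]: (0.00+42.66)/2 × 2 = 42.66
  [2→3.5]: (42.66+33.91)/2 × 1.5 = 57.4275
  [3.5→3.75]: (33.91+32.06)/2 × 0.25 = 8.24625
  Sum = 108.33375 mg/L·h

AUC = 108 mg/L·h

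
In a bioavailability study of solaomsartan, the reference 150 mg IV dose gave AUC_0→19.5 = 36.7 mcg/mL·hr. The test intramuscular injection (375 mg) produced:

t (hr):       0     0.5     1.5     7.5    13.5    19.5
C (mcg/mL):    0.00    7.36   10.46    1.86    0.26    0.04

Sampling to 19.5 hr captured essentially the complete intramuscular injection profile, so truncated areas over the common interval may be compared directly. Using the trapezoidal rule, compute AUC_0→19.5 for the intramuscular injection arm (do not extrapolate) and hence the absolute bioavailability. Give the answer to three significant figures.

F = 0.599

Trapezoidal AUC_0→19.5 (intramuscular injection):
  [0→0.5]: (0.00+7.36)/2 × 0.5 = 1.84
  [0.5→1.5]: (7.36+10.46)/2 × 1 = 8.91
  [1.5→7.5]: (10.46+1.86)/2 × 6 = 36.96
  [7.5→13.5]: (1.86+0.26)/2 × 6 = 6.36
  [13.5→19.5]: (0.26+0.04)/2 × 6 = 0.9
  Sum = 54.97 mcg/mL·hr
F = (AUC_ev/D_ev)/(AUC_iv/D_iv) = (54.97/375)/(36.7/150) = 0.146587/0.244667 = 0.5991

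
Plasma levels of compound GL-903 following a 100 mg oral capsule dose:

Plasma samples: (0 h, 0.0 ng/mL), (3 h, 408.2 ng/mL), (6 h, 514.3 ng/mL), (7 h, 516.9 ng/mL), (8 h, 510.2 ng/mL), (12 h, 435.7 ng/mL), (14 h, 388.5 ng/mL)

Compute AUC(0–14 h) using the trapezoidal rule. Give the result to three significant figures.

Trapezoidal AUC_0→14:
  [0→3]: (0.0+408.2)/2 × 3 = 612.3
  [3→6]: (408.2+514.3)/2 × 3 = 1383.75
  [6→7]: (514.3+516.9)/2 × 1 = 515.6
  [7→8]: (516.9+510.2)/2 × 1 = 513.55
  [8→12]: (510.2+435.7)/2 × 4 = 1891.8
  [12→14]: (435.7+388.5)/2 × 2 = 824.2
  Sum = 5741.2 ng/mL·h

AUC = 5740 ng/mL·h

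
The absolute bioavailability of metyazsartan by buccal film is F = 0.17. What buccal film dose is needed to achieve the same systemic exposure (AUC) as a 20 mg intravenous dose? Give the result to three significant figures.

D_buccal = 118 mg

For equal systemic exposure: F × D_ev = D_iv
D_ev = D_iv / F = 20 / 0.17 = 117.647 mg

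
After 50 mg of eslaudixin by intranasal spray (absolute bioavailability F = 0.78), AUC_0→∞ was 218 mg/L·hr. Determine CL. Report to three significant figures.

CL = 0.179 L/hr

CL = F × Dose / AUC_0→∞
   = 0.78 × 50 / 218 = 0.178899 L/hr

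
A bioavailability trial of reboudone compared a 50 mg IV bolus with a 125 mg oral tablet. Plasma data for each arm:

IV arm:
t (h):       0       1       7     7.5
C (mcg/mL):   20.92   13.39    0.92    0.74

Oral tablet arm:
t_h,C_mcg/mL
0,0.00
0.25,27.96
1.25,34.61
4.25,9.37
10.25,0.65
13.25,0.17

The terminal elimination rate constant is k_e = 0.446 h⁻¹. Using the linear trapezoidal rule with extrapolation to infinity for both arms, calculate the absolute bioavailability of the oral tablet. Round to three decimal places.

Trapezoidal AUC_0→7.5 (IV):
  [0→1]: (20.92+13.39)/2 × 1 = 17.155
  [1→7]: (13.39+0.92)/2 × 6 = 42.93
  [7→7.5]: (0.92+0.74)/2 × 0.5 = 0.415
  Sum = 60.5 mcg/mL·h
IV tail: 0.74/0.446 = 1.659; AUC_iv,0→∞ = 60.5 + 1.659 = 62.159 mcg/mL·h
Trapezoidal AUC_0→13.25 (oral tablet):
  [0→0.25]: (0.00+27.96)/2 × 0.25 = 3.495
  [0.25→1.25]: (27.96+34.61)/2 × 1 = 31.285
  [1.25→4.25]: (34.61+9.37)/2 × 3 = 65.97
  [4.25→10.25]: (9.37+0.65)/2 × 6 = 30.06
  [10.25→13.25]: (0.65+0.17)/2 × 3 = 1.23
  Sum = 132.04 mcg/mL·h
oral tablet tail: 0.17/0.446 = 0.381; AUC_ev,0→∞ = 132.04 + 0.381 = 132.421 mcg/mL·h
F = (AUC_ev/D_ev)/(AUC_iv/D_iv) = (132.421/125)/(62.159/50) = 1.059368/1.24318 = 0.8521

F = 0.852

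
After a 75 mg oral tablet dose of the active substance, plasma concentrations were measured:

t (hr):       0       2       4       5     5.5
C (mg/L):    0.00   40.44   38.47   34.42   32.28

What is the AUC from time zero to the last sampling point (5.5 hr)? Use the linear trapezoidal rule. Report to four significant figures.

Trapezoidal AUC_0→5.5:
  [0→2]: (0.00+40.44)/2 × 2 = 40.44
  [2→4]: (40.44+38.47)/2 × 2 = 78.91
  [4→5]: (38.47+34.42)/2 × 1 = 36.445
  [5→5.5]: (34.42+32.28)/2 × 0.5 = 16.675
  Sum = 172.47 mg/L·hr

AUC = 172.5 mg/L·hr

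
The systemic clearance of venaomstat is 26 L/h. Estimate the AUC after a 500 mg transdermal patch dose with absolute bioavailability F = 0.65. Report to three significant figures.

AUC = 12.5 mg/L·h

AUC_0→∞ = F × Dose / CL
        = 0.65 × 500 / 26 = 12.5 mg/L·h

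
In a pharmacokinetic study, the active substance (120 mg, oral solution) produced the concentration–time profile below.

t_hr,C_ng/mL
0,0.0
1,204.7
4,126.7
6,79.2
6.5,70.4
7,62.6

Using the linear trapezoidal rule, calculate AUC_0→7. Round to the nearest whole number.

Trapezoidal AUC_0→7:
  [0→1]: (0.0+204.7)/2 × 1 = 102.35
  [1→4]: (204.7+126.7)/2 × 3 = 497.1
  [4→6]: (126.7+79.2)/2 × 2 = 205.9
  [6→6.5]: (79.2+70.4)/2 × 0.5 = 37.4
  [6.5→7]: (70.4+62.6)/2 × 0.5 = 33.25
  Sum = 876.0 ng/mL·hr

AUC = 876 ng/mL·hr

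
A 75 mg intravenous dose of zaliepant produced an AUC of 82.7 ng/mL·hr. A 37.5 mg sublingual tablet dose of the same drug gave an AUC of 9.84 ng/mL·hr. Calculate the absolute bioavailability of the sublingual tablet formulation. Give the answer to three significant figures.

F = 0.238

F = (AUC_ev / D_ev) / (AUC_iv / D_iv)
  = (9.84/37.5) / (82.7/75)
  = 0.2624 / 1.10267 = 0.2380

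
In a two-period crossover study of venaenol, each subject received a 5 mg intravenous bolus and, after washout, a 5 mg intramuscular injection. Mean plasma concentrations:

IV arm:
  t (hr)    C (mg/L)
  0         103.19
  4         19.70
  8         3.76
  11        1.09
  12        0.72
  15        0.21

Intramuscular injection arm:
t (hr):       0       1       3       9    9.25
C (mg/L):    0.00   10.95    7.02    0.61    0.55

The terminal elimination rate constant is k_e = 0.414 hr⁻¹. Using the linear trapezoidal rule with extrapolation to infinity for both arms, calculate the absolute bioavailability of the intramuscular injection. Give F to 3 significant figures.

Trapezoidal AUC_0→15 (IV):
  [0→4]: (103.19+19.70)/2 × 4 = 245.78
  [4→8]: (19.70+3.76)/2 × 4 = 46.92
  [8→11]: (3.76+1.09)/2 × 3 = 7.275
  [11→12]: (1.09+0.72)/2 × 1 = 0.905
  [12→15]: (0.72+0.21)/2 × 3 = 1.395
  Sum = 302.275 mg/L·hr
IV tail: 0.21/0.414 = 0.507; AUC_iv,0→∞ = 302.275 + 0.507 = 302.782 mg/L·hr
Trapezoidal AUC_0→9.25 (intramuscular injection):
  [0→1]: (0.00+10.95)/2 × 1 = 5.475
  [1→3]: (10.95+7.02)/2 × 2 = 17.97
  [3→9]: (7.02+0.61)/2 × 6 = 22.89
  [9→9.25]: (0.61+0.55)/2 × 0.25 = 0.145
  Sum = 46.48 mg/L·hr
intramuscular injection tail: 0.55/0.414 = 1.329; AUC_ev,0→∞ = 46.48 + 1.329 = 47.809 mg/L·hr
F = (AUC_ev/D_ev)/(AUC_iv/D_iv) = (47.809/5)/(302.782/5) = 9.5618/60.5564 = 0.1579

F = 0.158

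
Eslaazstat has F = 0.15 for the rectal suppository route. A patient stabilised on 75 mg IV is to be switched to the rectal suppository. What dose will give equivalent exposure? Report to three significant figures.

D_rectal = 500 mg

For equal systemic exposure: F × D_ev = D_iv
D_ev = D_iv / F = 75 / 0.15 = 500 mg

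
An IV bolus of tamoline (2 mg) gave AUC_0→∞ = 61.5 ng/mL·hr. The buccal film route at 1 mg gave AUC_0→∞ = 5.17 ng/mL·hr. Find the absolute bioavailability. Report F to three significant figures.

F = 0.168

F = (AUC_ev / D_ev) / (AUC_iv / D_iv)
  = (5.17/1) / (61.5/2)
  = 5.17 / 30.75 = 0.1681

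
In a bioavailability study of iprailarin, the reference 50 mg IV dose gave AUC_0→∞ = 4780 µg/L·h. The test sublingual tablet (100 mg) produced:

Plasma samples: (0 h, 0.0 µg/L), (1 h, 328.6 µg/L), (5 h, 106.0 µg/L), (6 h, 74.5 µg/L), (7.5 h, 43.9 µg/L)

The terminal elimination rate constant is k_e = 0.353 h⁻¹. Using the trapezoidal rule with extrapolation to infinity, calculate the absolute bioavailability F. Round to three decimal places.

F = 0.140

Trapezoidal AUC_0→7.5 (sublingual tablet):
  [0→1]: (0.0+328.6)/2 × 1 = 164.3
  [1→5]: (328.6+106.0)/2 × 4 = 869.2
  [5→6]: (106.0+74.5)/2 × 1 = 90.25
  [6→7.5]: (74.5+43.9)/2 × 1.5 = 88.8
  Sum = 1212.55 µg/L·h
Tail: C_last/k_e = 43.9/0.353 = 124.363
AUC_0→∞ (sublingual tablet) = 1212.55 + 124.363 = 1336.913 µg/L·h
F = (AUC_ev/D_ev)/(AUC_iv/D_iv) = (1336.913/100)/(4780/50) = 13.36913/95.6 = 0.1398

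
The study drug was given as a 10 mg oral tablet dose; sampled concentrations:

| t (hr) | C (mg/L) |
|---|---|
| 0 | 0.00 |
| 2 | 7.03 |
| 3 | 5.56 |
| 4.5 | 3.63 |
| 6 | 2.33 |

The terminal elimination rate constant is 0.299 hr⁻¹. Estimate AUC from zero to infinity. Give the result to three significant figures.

Trapezoidal AUC_0→6:
  [0→2]: (0.00+7.03)/2 × 2 = 7.03
  [2→3]: (7.03+5.56)/2 × 1 = 6.295
  [3→4.5]: (5.56+3.63)/2 × 1.5 = 6.8925
  [4.5→6]: (3.63+2.33)/2 × 1.5 = 4.47
  Sum = 24.6875 mg/L·hr
Extrapolated tail: C_last / k_e = 2.33 / 0.299 = 7.793
AUC_0→∞ = 24.6875 + 7.793 = 32.4805 mg/L·hr

AUC = 32.5 mg/L·hr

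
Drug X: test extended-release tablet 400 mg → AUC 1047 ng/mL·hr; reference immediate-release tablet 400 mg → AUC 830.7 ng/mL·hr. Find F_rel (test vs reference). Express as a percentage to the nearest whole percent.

F_rel = (AUC_test/D_test) / (AUC_ref/D_ref)
      = (1047/400) / (830.7/400)
      = 2.6175 / 2.07675 = 1.2604 = 126.04%

F_rel = 126%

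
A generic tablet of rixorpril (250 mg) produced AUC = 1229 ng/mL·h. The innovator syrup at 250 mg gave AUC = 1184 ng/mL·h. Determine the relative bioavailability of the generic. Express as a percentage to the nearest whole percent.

F_rel = 104%

F_rel = (AUC_test/D_test) / (AUC_ref/D_ref)
      = (1229/250) / (1184/250)
      = 4.916 / 4.736 = 1.0380 = 103.80%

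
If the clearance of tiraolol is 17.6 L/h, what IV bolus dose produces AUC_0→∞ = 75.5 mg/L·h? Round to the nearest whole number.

Dose_iv = CL × AUC_0→∞
     = 17.6 × 75.5 = 1328.8 mg

Dose = 1329 mg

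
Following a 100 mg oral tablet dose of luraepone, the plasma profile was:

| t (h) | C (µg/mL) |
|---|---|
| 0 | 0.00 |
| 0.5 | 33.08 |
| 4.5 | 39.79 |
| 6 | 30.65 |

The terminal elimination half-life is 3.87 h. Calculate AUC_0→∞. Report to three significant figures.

AUC = 378 µg/mL·h

Trapezoidal AUC_0→6:
  [0→0.5]: (0.00+33.08)/2 × 0.5 = 8.27
  [0.5→4.5]: (33.08+39.79)/2 × 4 = 145.74
  [4.5→6]: (39.79+30.65)/2 × 1.5 = 52.83
  Sum = 206.84 µg/mL·h
k_e = ln2 / t½ = 0.693147 / 3.87 = 0.1791 h^-1
Extrapolated tail: C_last / k_e = 30.65 / 0.1791 = 171.133
AUC_0→∞ = 206.84 + 171.133 = 377.973 µg/mL·h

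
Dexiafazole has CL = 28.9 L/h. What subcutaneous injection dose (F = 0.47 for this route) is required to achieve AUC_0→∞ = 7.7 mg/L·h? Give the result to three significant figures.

Dose = 473 mg

Dose = CL × AUC_0→∞ / F
     = 28.9 × 7.7 / 0.47 = 473.468 mg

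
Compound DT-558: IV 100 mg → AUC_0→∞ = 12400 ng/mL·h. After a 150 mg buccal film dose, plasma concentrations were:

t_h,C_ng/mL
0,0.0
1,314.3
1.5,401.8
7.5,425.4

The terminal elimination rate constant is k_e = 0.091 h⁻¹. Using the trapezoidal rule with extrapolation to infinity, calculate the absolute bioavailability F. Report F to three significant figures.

Trapezoidal AUC_0→7.5 (buccal film):
  [0→1]: (0.0+314.3)/2 × 1 = 157.15
  [1→1.5]: (314.3+401.8)/2 × 0.5 = 179.025
  [1.5→7.5]: (401.8+425.4)/2 × 6 = 2481.6
  Sum = 2817.775 ng/mL·h
Tail: C_last/k_e = 425.4/0.091 = 4674.725
AUC_0→∞ (buccal film) = 2817.775 + 4674.725 = 7492.5 ng/mL·h
F = (AUC_ev/D_ev)/(AUC_iv/D_iv) = (7492.5/150)/(12400/100) = 49.95/124 = 0.4028

F = 0.403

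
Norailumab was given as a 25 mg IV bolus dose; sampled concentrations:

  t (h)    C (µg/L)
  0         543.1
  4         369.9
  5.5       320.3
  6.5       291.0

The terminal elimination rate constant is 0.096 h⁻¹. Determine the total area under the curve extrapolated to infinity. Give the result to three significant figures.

Trapezoidal AUC_0→6.5:
  [0→4]: (543.1+369.9)/2 × 4 = 1826.0
  [4→5.5]: (369.9+320.3)/2 × 1.5 = 517.65
  [5.5→6.5]: (320.3+291.0)/2 × 1 = 305.65
  Sum = 2649.3 µg/L·h
Extrapolated tail: C_last / k_e = 291.0 / 0.096 = 3031.250
AUC_0→∞ = 2649.3 + 3031.250 = 5680.55 µg/L·h

AUC = 5680 µg/L·h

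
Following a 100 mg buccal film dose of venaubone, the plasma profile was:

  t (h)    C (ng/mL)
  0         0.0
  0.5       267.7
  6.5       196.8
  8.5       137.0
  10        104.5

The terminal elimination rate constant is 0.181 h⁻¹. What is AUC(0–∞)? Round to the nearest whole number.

Trapezoidal AUC_0→10:
  [0→0.5]: (0.0+267.7)/2 × 0.5 = 66.925
  [0.5→6.5]: (267.7+196.8)/2 × 6 = 1393.5
  [6.5→8.5]: (196.8+137.0)/2 × 2 = 333.8
  [8.5→10]: (137.0+104.5)/2 × 1.5 = 181.125
  Sum = 1975.35 ng/mL·h
Extrapolated tail: C_last / k_e = 104.5 / 0.181 = 577.348
AUC_0→∞ = 1975.35 + 577.348 = 2552.698 ng/mL·h

AUC = 2553 ng/mL·h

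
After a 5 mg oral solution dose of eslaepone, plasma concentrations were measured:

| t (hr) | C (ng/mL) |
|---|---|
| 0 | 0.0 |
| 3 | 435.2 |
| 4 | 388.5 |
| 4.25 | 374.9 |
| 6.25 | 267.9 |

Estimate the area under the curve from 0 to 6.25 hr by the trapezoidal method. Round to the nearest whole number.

Trapezoidal AUC_0→6.25:
  [0→3]: (0.0+435.2)/2 × 3 = 652.8
  [3→4]: (435.2+388.5)/2 × 1 = 411.85
  [4→4.25]: (388.5+374.9)/2 × 0.25 = 95.425
  [4.25→6.25]: (374.9+267.9)/2 × 2 = 642.8
  Sum = 1802.875 ng/mL·hr

AUC = 1803 ng/mL·hr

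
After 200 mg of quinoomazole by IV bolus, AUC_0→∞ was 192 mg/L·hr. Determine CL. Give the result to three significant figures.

CL = 1.04 L/hr

CL = Dose_iv / AUC_0→∞
   = 200 / 192 = 1.04167 L/hr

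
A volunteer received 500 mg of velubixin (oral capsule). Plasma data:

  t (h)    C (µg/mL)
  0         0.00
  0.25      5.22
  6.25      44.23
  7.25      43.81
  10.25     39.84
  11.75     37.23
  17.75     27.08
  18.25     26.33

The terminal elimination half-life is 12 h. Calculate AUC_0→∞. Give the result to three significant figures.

Trapezoidal AUC_0→18.25:
  [0→0.25]: (0.00+5.22)/2 × 0.25 = 0.6525
  [0.25→6.25]: (5.22+44.23)/2 × 6 = 148.35
  [6.25→7.25]: (44.23+43.81)/2 × 1 = 44.02
  [7.25→10.25]: (43.81+39.84)/2 × 3 = 125.475
  [10.25→11.75]: (39.84+37.23)/2 × 1.5 = 57.8025
  [11.75→17.75]: (37.23+27.08)/2 × 6 = 192.93
  [17.75→18.25]: (27.08+26.33)/2 × 0.5 = 13.3525
  Sum = 582.5825 µg/mL·h
k_e = ln2 / t½ = 0.693147 / 12 = 0.0578 h^-1
Extrapolated tail: C_last / k_e = 26.33 / 0.0578 = 455.536
AUC_0→∞ = 582.5825 + 455.536 = 1038.1185 µg/mL·h

AUC = 1040 µg/mL·h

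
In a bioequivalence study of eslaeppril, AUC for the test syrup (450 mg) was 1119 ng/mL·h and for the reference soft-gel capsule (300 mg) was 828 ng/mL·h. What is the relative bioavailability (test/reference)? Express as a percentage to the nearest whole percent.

F_rel = (AUC_test/D_test) / (AUC_ref/D_ref)
      = (1119/450) / (828/300)
      = 2.48667 / 2.76 = 0.9010 = 90.10%

F_rel = 90%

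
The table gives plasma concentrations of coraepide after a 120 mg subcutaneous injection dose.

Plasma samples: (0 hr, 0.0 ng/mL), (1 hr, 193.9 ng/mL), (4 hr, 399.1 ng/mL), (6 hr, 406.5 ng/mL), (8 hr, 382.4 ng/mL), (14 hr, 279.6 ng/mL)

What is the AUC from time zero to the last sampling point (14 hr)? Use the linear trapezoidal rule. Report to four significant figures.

Trapezoidal AUC_0→14:
  [0→1]: (0.0+193.9)/2 × 1 = 96.95
  [1→4]: (193.9+399.1)/2 × 3 = 889.5
  [4→6]: (399.1+406.5)/2 × 2 = 805.6
  [6→8]: (406.5+382.4)/2 × 2 = 788.9
  [8→14]: (382.4+279.6)/2 × 6 = 1986.0
  Sum = 4566.95 ng/mL·hr

AUC = 4567 ng/mL·hr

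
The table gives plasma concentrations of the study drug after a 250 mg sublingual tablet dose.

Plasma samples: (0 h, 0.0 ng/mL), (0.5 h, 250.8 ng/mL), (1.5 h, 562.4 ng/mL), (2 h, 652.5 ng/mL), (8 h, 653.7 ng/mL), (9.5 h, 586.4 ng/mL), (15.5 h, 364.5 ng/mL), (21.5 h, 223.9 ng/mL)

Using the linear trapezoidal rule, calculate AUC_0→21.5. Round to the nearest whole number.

Trapezoidal AUC_0→21.5:
  [0→0.5]: (0.0+250.8)/2 × 0.5 = 62.7
  [0.5→1.5]: (250.8+562.4)/2 × 1 = 406.6
  [1.5→2]: (562.4+652.5)/2 × 0.5 = 303.725
  [2→8]: (652.5+653.7)/2 × 6 = 3918.6
  [8→9.5]: (653.7+586.4)/2 × 1.5 = 930.075
  [9.5→15.5]: (586.4+364.5)/2 × 6 = 2852.7
  [15.5→21.5]: (364.5+223.9)/2 × 6 = 1765.2
  Sum = 10239.6 ng/mL·h

AUC = 10240 ng/mL·h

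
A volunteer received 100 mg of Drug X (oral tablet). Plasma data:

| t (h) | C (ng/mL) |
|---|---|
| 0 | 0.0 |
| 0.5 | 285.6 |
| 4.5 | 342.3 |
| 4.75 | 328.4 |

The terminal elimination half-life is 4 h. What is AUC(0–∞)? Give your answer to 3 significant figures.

Trapezoidal AUC_0→4.75:
  [0→0.5]: (0.0+285.6)/2 × 0.5 = 71.4
  [0.5→4.5]: (285.6+342.3)/2 × 4 = 1255.8
  [4.5→4.75]: (342.3+328.4)/2 × 0.25 = 83.8375
  Sum = 1411.0375 ng/mL·h
k_e = ln2 / t½ = 0.693147 / 4 = 0.1733 h^-1
Extrapolated tail: C_last / k_e = 328.4 / 0.1733 = 1894.980
AUC_0→∞ = 1411.0375 + 1894.980 = 3306.0175 ng/mL·h

AUC = 3310 ng/mL·h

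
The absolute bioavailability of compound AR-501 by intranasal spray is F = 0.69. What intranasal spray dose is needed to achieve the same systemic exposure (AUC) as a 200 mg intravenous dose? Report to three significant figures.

D_intranasal = 290 mg

For equal systemic exposure: F × D_ev = D_iv
D_ev = D_iv / F = 200 / 0.69 = 289.855 mg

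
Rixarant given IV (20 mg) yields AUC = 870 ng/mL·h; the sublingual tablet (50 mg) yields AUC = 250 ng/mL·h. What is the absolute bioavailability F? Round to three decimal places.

F = (AUC_ev / D_ev) / (AUC_iv / D_iv)
  = (250/50) / (870/20)
  = 5 / 43.5 = 0.1149

F = 0.115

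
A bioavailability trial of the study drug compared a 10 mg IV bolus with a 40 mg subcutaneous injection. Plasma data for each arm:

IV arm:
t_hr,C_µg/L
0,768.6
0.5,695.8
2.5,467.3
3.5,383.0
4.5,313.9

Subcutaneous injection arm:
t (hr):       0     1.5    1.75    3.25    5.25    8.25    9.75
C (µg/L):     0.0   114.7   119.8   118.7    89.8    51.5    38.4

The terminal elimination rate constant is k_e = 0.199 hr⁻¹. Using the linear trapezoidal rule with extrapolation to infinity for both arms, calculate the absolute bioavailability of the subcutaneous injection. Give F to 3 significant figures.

Trapezoidal AUC_0→4.5 (IV):
  [0→0.5]: (768.6+695.8)/2 × 0.5 = 366.1
  [0.5→2.5]: (695.8+467.3)/2 × 2 = 1163.1
  [2.5→3.5]: (467.3+383.0)/2 × 1 = 425.15
  [3.5→4.5]: (383.0+313.9)/2 × 1 = 348.45
  Sum = 2302.8 µg/L·hr
IV tail: 313.9/0.199 = 1577.387; AUC_iv,0→∞ = 2302.8 + 1577.387 = 3880.187 µg/L·hr
Trapezoidal AUC_0→9.75 (subcutaneous injection):
  [0→1.5]: (0.0+114.7)/2 × 1.5 = 86.025
  [1.5→1.75]: (114.7+119.8)/2 × 0.25 = 29.3125
  [1.75→3.25]: (119.8+118.7)/2 × 1.5 = 178.875
  [3.25→5.25]: (118.7+89.8)/2 × 2 = 208.5
  [5.25→8.25]: (89.8+51.5)/2 × 3 = 211.95
  [8.25→9.75]: (51.5+38.4)/2 × 1.5 = 67.425
  Sum = 782.0875 µg/L·hr
subcutaneous injection tail: 38.4/0.199 = 192.965; AUC_ev,0→∞ = 782.0875 + 192.965 = 975.0525 µg/L·hr
F = (AUC_ev/D_ev)/(AUC_iv/D_iv) = (975.0525/40)/(3880.187/10) = 24.3763/388.0187 = 0.0628

F = 0.0628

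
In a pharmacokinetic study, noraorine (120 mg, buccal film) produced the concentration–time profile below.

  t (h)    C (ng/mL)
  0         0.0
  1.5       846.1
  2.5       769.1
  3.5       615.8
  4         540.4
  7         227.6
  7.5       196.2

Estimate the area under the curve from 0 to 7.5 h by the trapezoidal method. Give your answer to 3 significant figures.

Trapezoidal AUC_0→7.5:
  [0→1.5]: (0.0+846.1)/2 × 1.5 = 634.575
  [1.5→2.5]: (846.1+769.1)/2 × 1 = 807.6
  [2.5→3.5]: (769.1+615.8)/2 × 1 = 692.45
  [3.5→4]: (615.8+540.4)/2 × 0.5 = 289.05
  [4→7]: (540.4+227.6)/2 × 3 = 1152.0
  [7→7.5]: (227.6+196.2)/2 × 0.5 = 105.95
  Sum = 3681.625 ng/mL·h

AUC = 3680 ng/mL·h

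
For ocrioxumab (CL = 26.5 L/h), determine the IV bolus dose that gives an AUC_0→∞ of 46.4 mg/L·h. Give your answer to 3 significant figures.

Dose = 1230 mg

Dose_iv = CL × AUC_0→∞
     = 26.5 × 46.4 = 1229.6 mg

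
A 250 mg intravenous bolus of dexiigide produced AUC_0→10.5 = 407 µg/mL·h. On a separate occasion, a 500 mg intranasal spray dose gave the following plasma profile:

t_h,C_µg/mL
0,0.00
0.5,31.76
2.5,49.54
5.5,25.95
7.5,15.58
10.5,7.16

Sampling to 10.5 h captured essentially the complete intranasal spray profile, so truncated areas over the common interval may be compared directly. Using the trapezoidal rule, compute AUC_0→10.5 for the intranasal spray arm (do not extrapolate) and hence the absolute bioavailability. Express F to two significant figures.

Trapezoidal AUC_0→10.5 (intranasal spray):
  [0→0.5]: (0.00+31.76)/2 × 0.5 = 7.94
  [0.5→2.5]: (31.76+49.54)/2 × 2 = 81.3
  [2.5→5.5]: (49.54+25.95)/2 × 3 = 113.235
  [5.5→7.5]: (25.95+15.58)/2 × 2 = 41.53
  [7.5→10.5]: (15.58+7.16)/2 × 3 = 34.11
  Sum = 278.115 µg/mL·h
F = (AUC_ev/D_ev)/(AUC_iv/D_iv) = (278.115/500)/(407/250) = 0.55623/1.628 = 0.3417

F = 0.34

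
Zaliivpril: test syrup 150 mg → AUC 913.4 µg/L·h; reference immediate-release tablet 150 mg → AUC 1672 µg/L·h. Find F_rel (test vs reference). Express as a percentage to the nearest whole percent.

F_rel = (AUC_test/D_test) / (AUC_ref/D_ref)
      = (913.4/150) / (1672/150)
      = 6.08933 / 11.1467 = 0.5463 = 54.63%

F_rel = 55%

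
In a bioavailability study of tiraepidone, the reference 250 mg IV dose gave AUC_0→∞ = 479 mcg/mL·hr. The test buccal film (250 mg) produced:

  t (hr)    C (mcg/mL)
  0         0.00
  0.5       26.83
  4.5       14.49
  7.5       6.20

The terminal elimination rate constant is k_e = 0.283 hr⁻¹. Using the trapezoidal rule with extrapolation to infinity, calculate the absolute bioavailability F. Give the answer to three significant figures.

Trapezoidal AUC_0→7.5 (buccal film):
  [0→0.5]: (0.00+26.83)/2 × 0.5 = 6.7075
  [0.5→4.5]: (26.83+14.49)/2 × 4 = 82.64
  [4.5→7.5]: (14.49+6.20)/2 × 3 = 31.035
  Sum = 120.3825 mcg/mL·hr
Tail: C_last/k_e = 6.20/0.283 = 21.908
AUC_0→∞ (buccal film) = 120.3825 + 21.908 = 142.2905 mcg/mL·hr
F = (AUC_ev/D_ev)/(AUC_iv/D_iv) = (142.2905/250)/(479/250) = 0.569162/1.916 = 0.2971

F = 0.297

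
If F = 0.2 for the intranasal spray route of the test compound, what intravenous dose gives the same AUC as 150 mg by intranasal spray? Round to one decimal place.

D_iv = 30.0 mg

Systemic exposure from an extravascular dose = F × D_ev, so the equivalent IV dose is F × D_ev.
D_iv = F × D_ev = 0.2 × 150 = 30 mg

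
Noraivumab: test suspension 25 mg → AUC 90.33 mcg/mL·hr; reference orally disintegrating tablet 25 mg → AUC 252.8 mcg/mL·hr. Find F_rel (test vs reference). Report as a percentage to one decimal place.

F_rel = 35.7%

F_rel = (AUC_test/D_test) / (AUC_ref/D_ref)
      = (90.33/25) / (252.8/25)
      = 3.6132 / 10.112 = 0.3573 = 35.73%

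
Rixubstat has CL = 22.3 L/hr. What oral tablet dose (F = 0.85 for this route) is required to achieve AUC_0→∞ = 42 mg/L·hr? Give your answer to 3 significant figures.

Dose = 1100 mg

Dose = CL × AUC_0→∞ / F
     = 22.3 × 42 / 0.85 = 1101.88 mg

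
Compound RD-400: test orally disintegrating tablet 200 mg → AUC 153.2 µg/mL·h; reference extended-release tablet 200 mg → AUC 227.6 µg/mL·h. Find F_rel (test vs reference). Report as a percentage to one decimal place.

F_rel = (AUC_test/D_test) / (AUC_ref/D_ref)
      = (153.2/200) / (227.6/200)
      = 0.766 / 1.138 = 0.6731 = 67.31%

F_rel = 67.3%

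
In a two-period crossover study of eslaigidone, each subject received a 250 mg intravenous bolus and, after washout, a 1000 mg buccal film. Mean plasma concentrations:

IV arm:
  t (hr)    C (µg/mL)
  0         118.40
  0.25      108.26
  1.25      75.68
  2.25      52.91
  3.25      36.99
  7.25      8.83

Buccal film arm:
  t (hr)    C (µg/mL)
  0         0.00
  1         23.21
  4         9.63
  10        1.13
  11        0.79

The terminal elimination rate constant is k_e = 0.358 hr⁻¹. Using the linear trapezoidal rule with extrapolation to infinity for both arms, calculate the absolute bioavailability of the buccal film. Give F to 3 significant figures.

Trapezoidal AUC_0→7.25 (IV):
  [0→0.25]: (118.40+108.26)/2 × 0.25 = 28.3325
  [0.25→1.25]: (108.26+75.68)/2 × 1 = 91.97
  [1.25→2.25]: (75.68+52.91)/2 × 1 = 64.295
  [2.25→3.25]: (52.91+36.99)/2 × 1 = 44.95
  [3.25→7.25]: (36.99+8.83)/2 × 4 = 91.64
  Sum = 321.1875 µg/mL·hr
IV tail: 8.83/0.358 = 24.665; AUC_iv,0→∞ = 321.1875 + 24.665 = 345.8525 µg/mL·hr
Trapezoidal AUC_0→11 (buccal film):
  [0→1]: (0.00+23.21)/2 × 1 = 11.605
  [1→4]: (23.21+9.63)/2 × 3 = 49.26
  [4→10]: (9.63+1.13)/2 × 6 = 32.28
  [10→11]: (1.13+0.79)/2 × 1 = 0.96
  Sum = 94.105 µg/mL·hr
buccal film tail: 0.79/0.358 = 2.207; AUC_ev,0→∞ = 94.105 + 2.207 = 96.312 µg/mL·hr
F = (AUC_ev/D_ev)/(AUC_iv/D_iv) = (96.312/1000)/(345.8525/250) = 0.096312/1.38341 = 0.0696

F = 0.0696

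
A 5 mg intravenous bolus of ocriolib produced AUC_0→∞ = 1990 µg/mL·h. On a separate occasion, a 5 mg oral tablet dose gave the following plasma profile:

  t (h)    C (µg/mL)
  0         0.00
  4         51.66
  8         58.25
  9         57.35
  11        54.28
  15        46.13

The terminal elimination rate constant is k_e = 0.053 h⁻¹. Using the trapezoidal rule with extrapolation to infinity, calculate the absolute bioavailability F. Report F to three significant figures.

Trapezoidal AUC_0→15 (oral tablet):
  [0→4]: (0.00+51.66)/2 × 4 = 103.32
  [4→8]: (51.66+58.25)/2 × 4 = 219.82
  [8→9]: (58.25+57.35)/2 × 1 = 57.8
  [9→11]: (57.35+54.28)/2 × 2 = 111.63
  [11→15]: (54.28+46.13)/2 × 4 = 200.82
  Sum = 693.39 µg/mL·h
Tail: C_last/k_e = 46.13/0.053 = 870.377
AUC_0→∞ (oral tablet) = 693.39 + 870.377 = 1563.767 µg/mL·h
F = (AUC_ev/D_ev)/(AUC_iv/D_iv) = (1563.767/5)/(1990/5) = 312.7534/398 = 0.7858

F = 0.786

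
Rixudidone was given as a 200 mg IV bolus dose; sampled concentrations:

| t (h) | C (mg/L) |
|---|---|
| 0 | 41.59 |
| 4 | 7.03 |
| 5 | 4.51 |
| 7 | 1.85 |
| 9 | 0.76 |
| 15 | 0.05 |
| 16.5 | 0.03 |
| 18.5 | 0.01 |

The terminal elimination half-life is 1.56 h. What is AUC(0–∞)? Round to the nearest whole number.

Trapezoidal AUC_0→18.5:
  [0→4]: (41.59+7.03)/2 × 4 = 97.24
  [4→5]: (7.03+4.51)/2 × 1 = 5.77
  [5→7]: (4.51+1.85)/2 × 2 = 6.36
  [7→9]: (1.85+0.76)/2 × 2 = 2.61
  [9→15]: (0.76+0.05)/2 × 6 = 2.43
  [15→16.5]: (0.05+0.03)/2 × 1.5 = 0.06
  [16.5→18.5]: (0.03+0.01)/2 × 2 = 0.04
  Sum = 114.51 mg/L·h
k_e = ln2 / t½ = 0.693147 / 1.56 = 0.4443 h^-1
Extrapolated tail: C_last / k_e = 0.01 / 0.4443 = 0.023
AUC_0→∞ = 114.51 + 0.023 = 114.533 mg/L·h

AUC = 115 mg/L·h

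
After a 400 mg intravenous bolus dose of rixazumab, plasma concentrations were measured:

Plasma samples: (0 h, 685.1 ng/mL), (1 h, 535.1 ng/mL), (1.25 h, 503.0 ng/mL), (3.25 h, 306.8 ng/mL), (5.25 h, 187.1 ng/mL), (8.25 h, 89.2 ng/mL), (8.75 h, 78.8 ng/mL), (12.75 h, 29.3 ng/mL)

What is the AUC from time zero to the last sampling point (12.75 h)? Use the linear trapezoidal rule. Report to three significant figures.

AUC = 2720 ng/mL·h

Trapezoidal AUC_0→12.75:
  [0→1]: (685.1+535.1)/2 × 1 = 610.1
  [1→1.25]: (535.1+503.0)/2 × 0.25 = 129.7625
  [1.25→3.25]: (503.0+306.8)/2 × 2 = 809.8
  [3.25→5.25]: (306.8+187.1)/2 × 2 = 493.9
  [5.25→8.25]: (187.1+89.2)/2 × 3 = 414.45
  [8.25→8.75]: (89.2+78.8)/2 × 0.5 = 42.0
  [8.75→12.75]: (78.8+29.3)/2 × 4 = 216.2
  Sum = 2716.2125 ng/mL·h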